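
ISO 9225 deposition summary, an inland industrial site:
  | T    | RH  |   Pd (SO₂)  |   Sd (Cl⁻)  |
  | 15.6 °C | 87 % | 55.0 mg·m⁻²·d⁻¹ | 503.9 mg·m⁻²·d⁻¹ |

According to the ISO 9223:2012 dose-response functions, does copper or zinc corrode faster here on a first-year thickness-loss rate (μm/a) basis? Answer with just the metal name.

copper: f(T) = -0.080·(T−10) [T>10 °C] = -0.4480
  sulphur-dioxide contribution → 1.627 μm/a
  chloride contribution → 2.707 μm/a
  total first-year rate 4.335 μm/a
zinc: temperature factor f = -0.071·(5.6) = -0.3976
  sulphur-dioxide contribution → 2.765 μm/a
  chloride contribution → 4.587 μm/a
  total first-year rate 7.352 μm/a
Ordering by μm/a: zinc (7.35) > copper (4.33)

zinc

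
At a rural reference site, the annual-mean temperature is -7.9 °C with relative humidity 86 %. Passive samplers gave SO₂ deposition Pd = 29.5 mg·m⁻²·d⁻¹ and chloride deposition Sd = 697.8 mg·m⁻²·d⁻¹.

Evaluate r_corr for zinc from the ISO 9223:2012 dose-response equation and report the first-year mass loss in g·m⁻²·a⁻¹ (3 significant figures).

r_corr = 16.1 g·m⁻²·a⁻¹

zinc: T≤10 °C ⇒ hinge +0.038·(-7.9−10) = -0.6802
  SO₂ term: 0.0129·29.5^0.44·exp(0.046·86-0.6802) = 1.513
  Cl⁻ term: 0.0175·697.8^0.57·exp(0.008·86+0.085·-7.9) = 0.7432
  r_corr = 1.513 + 0.7432 = 2.257 μm/a
Convert to mass loss: 2.257 μm/a × 7.14 g/cm³ = 16.11 g·m⁻²·a⁻¹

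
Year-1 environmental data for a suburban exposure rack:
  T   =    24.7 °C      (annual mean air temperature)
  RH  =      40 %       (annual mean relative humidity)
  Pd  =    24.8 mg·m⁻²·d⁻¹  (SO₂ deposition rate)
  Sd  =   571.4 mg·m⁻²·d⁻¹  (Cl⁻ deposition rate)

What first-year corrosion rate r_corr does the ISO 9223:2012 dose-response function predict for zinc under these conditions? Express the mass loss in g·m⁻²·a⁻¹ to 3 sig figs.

zinc: T>10 °C ⇒ hinge -0.071·(24.7−10) = -1.0437
  Pd branch = 0.0129·Pd^0.44·e^(0.046·RH+f) = 0.1175 μm/a
  Sd branch = 0.0175·Sd^0.57·e^(0.008·RH+0.085·T) = 7.333 μm/a
  r_corr = 0.1175 + 7.333 = 7.45 μm/a
Convert to mass loss: 7.45 μm/a × 7.14 g/cm³ = 53.19 g·m⁻²·a⁻¹

r_corr = 53.2 g·m⁻²·a⁻¹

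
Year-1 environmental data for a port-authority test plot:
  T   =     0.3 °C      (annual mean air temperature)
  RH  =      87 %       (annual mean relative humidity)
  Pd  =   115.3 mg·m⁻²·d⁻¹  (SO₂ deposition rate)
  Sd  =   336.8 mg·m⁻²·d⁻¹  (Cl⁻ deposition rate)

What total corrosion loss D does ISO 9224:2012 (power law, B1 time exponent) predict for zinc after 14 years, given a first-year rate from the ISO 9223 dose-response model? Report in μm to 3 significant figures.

zinc: temperature factor f = +0.038·(-9.7) = -0.3686
  SO₂ term: 0.0129·115.3^0.44·exp(0.046·87-0.3686) = 3.942
  Cl⁻ term: 0.0175·336.8^0.57·exp(0.008·87+0.085·0.3) = 0.9931
  sum: 3.942 + 0.9931 → r_corr = 4.935 μm/a
ISO 9224: D(t) = r_corr · t^b with b = 0.813 (zinc, B1)
  D(14) = 4.935 × 14^0.813 = 4.935 × 8.547 = 42.18 μm

D(14) = 42.2 μm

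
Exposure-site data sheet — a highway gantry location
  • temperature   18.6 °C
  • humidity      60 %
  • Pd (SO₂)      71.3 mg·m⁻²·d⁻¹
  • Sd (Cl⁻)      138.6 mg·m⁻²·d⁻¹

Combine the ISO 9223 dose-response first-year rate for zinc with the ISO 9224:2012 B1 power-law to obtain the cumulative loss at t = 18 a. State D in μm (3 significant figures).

zinc: f(T) = -0.071·(T−10) [T>10 °C] = -0.6106
  sulphur-dioxide contribution → 0.7235 μm/a
  chloride contribution → 2.285 μm/a
  ⇒ r_corr(zinc) = 3.009 μm/a
Power-law: D(18) = r_corr · 18^0.813
  D(18) = 3.009 × 18^0.813 = 3.009 × 10.48 = 31.54 μm

D(18) = 31.5 μm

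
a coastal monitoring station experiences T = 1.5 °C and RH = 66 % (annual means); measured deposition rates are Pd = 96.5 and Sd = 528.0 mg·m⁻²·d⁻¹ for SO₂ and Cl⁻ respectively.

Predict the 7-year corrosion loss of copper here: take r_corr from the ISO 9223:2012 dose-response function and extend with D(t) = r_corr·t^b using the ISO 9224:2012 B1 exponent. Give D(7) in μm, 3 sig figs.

D(7) = 3.43 μm

copper: temperature factor f = +0.126·(-8.5) = -1.0710
  SO₂ term: 0.0053·96.5^0.26·exp(0.059·66-1.0710) = 0.2926
  Sd branch = 0.01025·Sd^0.27·e^(0.036·RH+0.049·T) = 0.6451 μm/a
  r_corr = 0.2926 + 0.6451 = 0.9377 μm/a
Long-term exponent b (ISO 9224 Table 2, B1) = 0.667
  D(7) = 0.9377 × 7^0.667 = 0.9377 × 3.662 = 3.434 μm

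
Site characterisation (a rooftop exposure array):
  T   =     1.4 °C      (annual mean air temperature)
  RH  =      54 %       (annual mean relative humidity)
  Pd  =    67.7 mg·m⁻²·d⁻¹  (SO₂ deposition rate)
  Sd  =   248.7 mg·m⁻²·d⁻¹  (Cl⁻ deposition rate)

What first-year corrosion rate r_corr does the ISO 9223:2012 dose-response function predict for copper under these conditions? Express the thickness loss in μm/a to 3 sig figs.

r_corr = 0.470 μm/a

copper: f(T) = +0.126·(T−10) [T≤10 °C] = -1.0836
  sulphur-dioxide contribution → 0.1298 μm/a
  chloride contribution → 0.3401 μm/a
  total first-year rate 0.4699 μm/a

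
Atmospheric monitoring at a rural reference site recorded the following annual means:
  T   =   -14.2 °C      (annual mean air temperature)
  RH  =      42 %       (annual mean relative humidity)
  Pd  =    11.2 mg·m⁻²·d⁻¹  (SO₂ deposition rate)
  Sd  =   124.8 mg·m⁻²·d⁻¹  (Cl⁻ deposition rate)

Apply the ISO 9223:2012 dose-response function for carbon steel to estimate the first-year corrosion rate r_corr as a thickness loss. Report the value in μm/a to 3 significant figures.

carbon steel: temperature factor f = +0.150·(-24.2) = -3.6300
  sulphur-dioxide contribution → 0.3818 μm/a
  chloride contribution → 4.608 μm/a
  total first-year rate 4.99 μm/a

r_corr = 4.99 μm/a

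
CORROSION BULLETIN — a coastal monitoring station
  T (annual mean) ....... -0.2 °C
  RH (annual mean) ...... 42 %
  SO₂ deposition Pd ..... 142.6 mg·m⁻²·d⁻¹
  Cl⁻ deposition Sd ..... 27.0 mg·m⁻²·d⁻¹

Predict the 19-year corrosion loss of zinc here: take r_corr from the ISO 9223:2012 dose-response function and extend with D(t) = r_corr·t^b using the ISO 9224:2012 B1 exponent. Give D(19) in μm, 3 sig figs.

zinc: T≤10 °C ⇒ hinge +0.038·(-0.2−10) = -0.3876
  Pd branch = 0.0129·Pd^0.44·e^(0.046·RH+f) = 0.536 μm/a
  Cl⁻ term: 0.0175·27.0^0.57·exp(0.008·42+0.085·-0.2) = 0.1576
  sum: 0.536 + 0.1576 → r_corr = 0.6935 μm/a
Long-term exponent b (ISO 9224 Table 2, B1) = 0.813
  D(19) = 0.6935 × 19^0.813 = 0.6935 × 10.96 = 7.598 μm

D(19) = 7.60 μm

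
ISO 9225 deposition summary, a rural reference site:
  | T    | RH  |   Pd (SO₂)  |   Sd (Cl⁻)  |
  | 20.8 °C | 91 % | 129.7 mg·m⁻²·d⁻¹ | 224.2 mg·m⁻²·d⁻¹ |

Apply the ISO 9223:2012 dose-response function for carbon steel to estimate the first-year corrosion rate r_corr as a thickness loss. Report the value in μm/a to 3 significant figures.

carbon steel: f(T) = -0.054·(T−10) [T>10 °C] = -0.5832
  sulphur-dioxide contribution → 76.53 μm/a
  chloride contribution → 135.4 μm/a
  ⇒ r_corr(carbon steel) = 211.9 μm/a

r_corr = 212 μm/a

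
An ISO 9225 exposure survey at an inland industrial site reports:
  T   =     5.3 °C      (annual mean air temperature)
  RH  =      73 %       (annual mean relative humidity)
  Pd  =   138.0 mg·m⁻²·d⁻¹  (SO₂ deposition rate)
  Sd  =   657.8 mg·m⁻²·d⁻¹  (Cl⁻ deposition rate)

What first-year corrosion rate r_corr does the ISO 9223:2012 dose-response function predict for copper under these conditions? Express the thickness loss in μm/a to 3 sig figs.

copper: f(T) = +0.126·(T−10) [T≤10 °C] = -0.5922
  SO₂ term: 0.0053·138.0^0.26·exp(0.059·73-0.5922) = 0.7834
  Cl⁻ term: 0.01025·657.8^0.27·exp(0.036·73+0.049·5.3) = 1.061
  sum: 0.7834 + 1.061 → r_corr = 1.844 μm/a

r_corr = 1.84 μm/a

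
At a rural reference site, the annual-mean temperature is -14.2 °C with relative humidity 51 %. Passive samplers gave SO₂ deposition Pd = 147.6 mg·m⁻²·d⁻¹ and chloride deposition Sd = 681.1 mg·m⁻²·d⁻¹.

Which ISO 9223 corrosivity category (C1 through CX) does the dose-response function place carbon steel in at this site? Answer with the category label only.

carbon steel: f(T) = +0.150·(T−10) [T≤10 °C] = -3.6300
  Pd branch = 1.77·Pd^0.52·e^(0.02·RH+f) = 1.747 μm/a
  Sd branch = 0.102·Sd^0.62·e^(0.033·RH+0.04·T) = 17.76 μm/a
  r_corr = 1.747 + 17.76 = 19.51 μm/a
ISO 9223 Table 2 (carbon steel): 1.3 < 19.5 ≤ 25 μm/a ⇒ C2

C2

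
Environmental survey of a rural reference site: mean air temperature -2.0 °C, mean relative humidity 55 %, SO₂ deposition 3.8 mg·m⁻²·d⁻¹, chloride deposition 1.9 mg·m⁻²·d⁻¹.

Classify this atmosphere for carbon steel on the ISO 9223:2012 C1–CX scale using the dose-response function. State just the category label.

C2

carbon steel: temperature factor f = +0.150·(-12.0) = -1.8000
  SO₂ term: 1.77·3.8^0.52·exp(0.02·55-1.8000) = 1.76
  Sd branch = 0.102·Sd^0.62·e^(0.033·RH+0.04·T) = 0.8609 μm/a
  r_corr = 1.76 + 0.8609 = 2.621 μm/a
Category bounds: 1.3…25 μm/a bracket r_corr ⇒ C2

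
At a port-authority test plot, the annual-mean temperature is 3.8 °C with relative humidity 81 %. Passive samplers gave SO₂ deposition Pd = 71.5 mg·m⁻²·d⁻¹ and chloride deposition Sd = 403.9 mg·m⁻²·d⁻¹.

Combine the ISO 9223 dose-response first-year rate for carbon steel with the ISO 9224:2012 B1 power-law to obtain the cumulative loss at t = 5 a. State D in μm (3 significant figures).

D(5) = 240 μm

carbon steel: f(T) = +0.150·(T−10) [T≤10 °C] = -0.9300
  SO₂ term: 1.77·71.5^0.52·exp(0.02·81-0.9300) = 32.5
  Cl⁻ term: 0.102·403.9^0.62·exp(0.033·81+0.04·3.8) = 71.02
  r_corr = 32.5 + 71.02 = 103.5 μm/a
ISO 9224: D(t) = r_corr · t^b with b = 0.523 (carbon steel, B1)
  D(5) = 103.5 × 5^0.523 = 103.5 × 2.32 = 240.2 μm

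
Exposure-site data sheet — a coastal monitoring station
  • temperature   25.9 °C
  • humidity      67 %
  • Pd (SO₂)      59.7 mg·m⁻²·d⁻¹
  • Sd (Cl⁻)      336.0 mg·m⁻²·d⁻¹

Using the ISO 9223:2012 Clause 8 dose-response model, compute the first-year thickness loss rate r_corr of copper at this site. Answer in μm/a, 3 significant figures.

r_corr = 2.18 μm/a

copper: temperature factor f = -0.080·(15.9) = -1.2720
  Pd branch = 0.0053·Pd^0.26·e^(0.059·RH+f) = 0.2241 μm/a
  Sd branch = 0.01025·Sd^0.27·e^(0.036·RH+0.049·T) = 1.957 μm/a
  r_corr = 0.2241 + 1.957 = 2.181 μm/a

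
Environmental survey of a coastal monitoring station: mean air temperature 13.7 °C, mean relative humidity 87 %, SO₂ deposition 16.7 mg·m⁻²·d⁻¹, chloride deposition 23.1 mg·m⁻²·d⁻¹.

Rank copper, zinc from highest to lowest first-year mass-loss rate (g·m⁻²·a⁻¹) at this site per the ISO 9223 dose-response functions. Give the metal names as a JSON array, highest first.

copper: f(T) = -0.080·(T−10) [T>10 °C] = -0.2960
  Pd branch = 0.0053·Pd^0.26·e^(0.059·RH+f) = 1.39 μm/a
  Cl⁻ term: 0.01025·23.1^0.27·exp(0.036·87+0.049·13.7) = 1.073
  r_corr = 1.39 + 1.073 = 2.463 μm/a
  mass loss = 2.463 μm/a × 8.96 g/cm³ = 22.07 g·m⁻²·a⁻¹
zinc: T>10 °C ⇒ hinge -0.071·(13.7−10) = -0.2627
  Pd branch = 0.0129·Pd^0.44·e^(0.046·RH+f) = 1.873 μm/a
  Sd branch = 0.0175·Sd^0.57·e^(0.008·RH+0.085·T) = 0.6734 μm/a
  r_corr = 1.873 + 0.6734 = 2.546 μm/a
  mass loss = 2.546 μm/a × 7.14 g/cm³ = 18.18 g·m⁻²·a⁻¹
Ordering by g·m⁻²·a⁻¹: copper (22.1) > zinc (18.2)

["copper", "zinc"]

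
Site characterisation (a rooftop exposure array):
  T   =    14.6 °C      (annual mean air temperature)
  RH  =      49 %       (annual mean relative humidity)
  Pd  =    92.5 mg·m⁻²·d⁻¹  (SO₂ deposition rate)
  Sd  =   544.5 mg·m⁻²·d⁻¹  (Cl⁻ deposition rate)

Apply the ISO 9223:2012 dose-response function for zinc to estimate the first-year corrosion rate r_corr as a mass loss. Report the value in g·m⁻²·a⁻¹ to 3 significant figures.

zinc: f(T) = -0.071·(T−10) [T>10 °C] = -0.3266
  sulphur-dioxide contribution → 0.6498 μm/a
  chloride contribution → 3.249 μm/a
  total first-year rate 3.899 μm/a
Convert to mass loss: 3.899 μm/a × 7.14 g/cm³ = 27.84 g·m⁻²·a⁻¹

r_corr = 27.8 g·m⁻²·a⁻¹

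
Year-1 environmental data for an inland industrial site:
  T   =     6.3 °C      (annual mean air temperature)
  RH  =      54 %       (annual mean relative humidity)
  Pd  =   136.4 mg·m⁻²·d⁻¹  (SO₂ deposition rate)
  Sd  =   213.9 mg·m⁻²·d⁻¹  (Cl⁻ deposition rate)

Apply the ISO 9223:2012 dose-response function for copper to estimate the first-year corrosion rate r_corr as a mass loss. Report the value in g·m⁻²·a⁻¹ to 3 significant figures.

r_corr = 6.31 g·m⁻²·a⁻¹

copper: f(T) = +0.126·(T−10) [T≤10 °C] = -0.4662
  Pd branch = 0.0053·Pd^0.26·e^(0.059·RH+f) = 0.2887 μm/a
  Sd branch = 0.01025·Sd^0.27·e^(0.036·RH+0.049·T) = 0.4152 μm/a
  r_corr = 0.2887 + 0.4152 = 0.7039 μm/a
Convert to mass loss: 0.7039 μm/a × 8.96 g/cm³ = 6.307 g·m⁻²·a⁻¹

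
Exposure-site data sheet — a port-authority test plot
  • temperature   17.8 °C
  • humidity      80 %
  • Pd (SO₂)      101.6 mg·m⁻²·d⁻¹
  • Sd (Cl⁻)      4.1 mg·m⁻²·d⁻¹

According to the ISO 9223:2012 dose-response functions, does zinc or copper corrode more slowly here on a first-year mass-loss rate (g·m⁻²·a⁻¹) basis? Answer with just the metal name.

zinc: f(T) = -0.071·(T−10) [T>10 °C] = -0.5538
  sulphur-dioxide contribution → 2.246 μm/a
  chloride contribution → 0.3368 μm/a
  total first-year rate 2.582 μm/a
  mass loss = 2.582 μm/a × 7.14 g/cm³ = 18.44 g·m⁻²·a⁻¹
copper: temperature factor f = -0.080·(7.8) = -0.6240
  sulphur-dioxide contribution → 1.059 μm/a
  chloride contribution → 0.6393 μm/a
  total first-year rate 1.698 μm/a
  mass loss = 1.698 μm/a × 8.96 g/cm³ = 15.22 g·m⁻²·a⁻¹
Ordering by g·m⁻²·a⁻¹: zinc (18.4) > copper (15.2)

copper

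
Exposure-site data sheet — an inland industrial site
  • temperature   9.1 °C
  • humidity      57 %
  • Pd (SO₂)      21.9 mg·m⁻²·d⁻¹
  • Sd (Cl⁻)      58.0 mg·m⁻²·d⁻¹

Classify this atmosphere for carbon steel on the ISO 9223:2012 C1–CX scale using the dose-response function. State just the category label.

C3

carbon steel: f(T) = +0.150·(T−10) [T≤10 °C] = -0.1350
  sulphur-dioxide contribution → 24.07 μm/a
  chloride contribution → 11.94 μm/a
  ⇒ r_corr(carbon steel) = 36.01 μm/a
36 μm/a falls in (25, 50] for carbon steel → category C3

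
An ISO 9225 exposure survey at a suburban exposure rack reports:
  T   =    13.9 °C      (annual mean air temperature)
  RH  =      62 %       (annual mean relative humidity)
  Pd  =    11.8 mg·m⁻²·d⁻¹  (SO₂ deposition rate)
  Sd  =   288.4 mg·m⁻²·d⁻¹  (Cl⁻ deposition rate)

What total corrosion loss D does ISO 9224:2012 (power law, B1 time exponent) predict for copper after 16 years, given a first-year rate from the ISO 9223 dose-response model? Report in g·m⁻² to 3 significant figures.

D(16) = 65.9 g·m⁻²

copper: T>10 °C ⇒ hinge -0.080·(13.9−10) = -0.3120
  Pd branch = 0.0053·Pd^0.26·e^(0.059·RH+f) = 0.2858 μm/a
  Cl⁻ term: 0.01025·288.4^0.27·exp(0.036·62+0.049·13.9) = 0.8711
  r_corr = 0.2858 + 0.8711 = 1.157 μm/a
ISO 9224: D(t) = r_corr · t^b with b = 0.667 (copper, B1)
  D(16) = 1.157 × 16^0.667 = 1.157 × 6.355 = 7.353 μm
  Mass loss = 7.353 μm × 8.96 g/cm³ = 65.88 g·m⁻²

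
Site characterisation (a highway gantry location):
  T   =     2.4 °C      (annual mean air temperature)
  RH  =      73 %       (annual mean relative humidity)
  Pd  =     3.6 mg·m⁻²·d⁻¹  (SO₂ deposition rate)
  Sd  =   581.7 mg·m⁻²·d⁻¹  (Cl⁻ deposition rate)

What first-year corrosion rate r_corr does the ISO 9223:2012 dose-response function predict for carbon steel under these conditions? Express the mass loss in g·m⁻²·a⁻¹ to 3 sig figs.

r_corr = 545 g·m⁻²·a⁻¹

carbon steel: temperature factor f = +0.150·(-7.6) = -1.1400
  Pd branch = 1.77·Pd^0.52·e^(0.02·RH+f) = 4.745 μm/a
  Sd branch = 0.102·Sd^0.62·e^(0.033·RH+0.04·T) = 64.66 μm/a
  r_corr = 4.745 + 64.66 = 69.4 μm/a
Convert to mass loss: 69.4 μm/a × 7.85 g/cm³ = 544.8 g·m⁻²·a⁻¹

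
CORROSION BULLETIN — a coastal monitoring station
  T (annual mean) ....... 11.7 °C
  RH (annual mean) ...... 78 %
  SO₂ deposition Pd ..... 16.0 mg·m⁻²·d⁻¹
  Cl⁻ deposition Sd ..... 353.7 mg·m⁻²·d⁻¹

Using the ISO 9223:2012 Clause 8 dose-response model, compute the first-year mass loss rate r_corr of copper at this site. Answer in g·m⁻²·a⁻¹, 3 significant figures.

r_corr = 21.7 g·m⁻²·a⁻¹

copper: temperature factor f = -0.080·(1.7) = -0.1360
  sulphur-dioxide contribution → 0.9482 μm/a
  chloride contribution → 1.47 μm/a
  ⇒ r_corr(copper) = 2.418 μm/a
Convert to mass loss: 2.418 μm/a × 8.96 g/cm³ = 21.67 g·m⁻²·a⁻¹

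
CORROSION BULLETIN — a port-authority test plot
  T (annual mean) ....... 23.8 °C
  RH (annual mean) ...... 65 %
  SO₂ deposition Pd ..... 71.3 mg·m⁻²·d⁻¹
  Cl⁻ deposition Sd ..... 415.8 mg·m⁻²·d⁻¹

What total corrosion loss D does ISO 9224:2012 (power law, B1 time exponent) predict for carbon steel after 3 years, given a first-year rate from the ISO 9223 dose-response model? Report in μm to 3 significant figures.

D(3) = 219 μm

carbon steel: f(T) = -0.054·(T−10) [T>10 °C] = -0.7452
  SO₂ term: 1.77·71.3^0.52·exp(0.02·65-0.7452) = 28.35
  Cl⁻ term: 0.102·415.8^0.62·exp(0.033·65+0.04·23.8) = 94.91
  r_corr = 28.35 + 94.91 = 123.3 μm/a
ISO 9224: D(t) = r_corr · t^b with b = 0.523 (carbon steel, B1)
  D(3) = 123.3 × 3^0.523 = 123.3 × 1.776 = 219 μm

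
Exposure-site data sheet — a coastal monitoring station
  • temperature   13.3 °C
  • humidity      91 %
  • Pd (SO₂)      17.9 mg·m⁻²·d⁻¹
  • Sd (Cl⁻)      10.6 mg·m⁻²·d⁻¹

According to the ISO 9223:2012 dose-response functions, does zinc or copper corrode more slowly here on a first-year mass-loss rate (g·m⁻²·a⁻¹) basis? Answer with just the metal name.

zinc

zinc: T>10 °C ⇒ hinge -0.071·(13.3−10) = -0.2343
  Pd branch = 0.0129·Pd^0.44·e^(0.046·RH+f) = 2.388 μm/a
  Cl⁻ term: 0.0175·10.6^0.57·exp(0.008·91+0.085·13.3) = 0.4311
  r_corr = 2.388 + 0.4311 = 2.819 μm/a
  mass loss = 2.819 μm/a × 7.14 g/cm³ = 20.13 g·m⁻²·a⁻¹
copper: f(T) = -0.080·(T−10) [T>10 °C] = -0.2640
  Pd branch = 0.0053·Pd^0.26·e^(0.059·RH+f) = 1.85 μm/a
  Sd branch = 0.01025·Sd^0.27·e^(0.036·RH+0.049·T) = 0.9848 μm/a
  r_corr = 1.85 + 0.9848 = 2.834 μm/a
  mass loss = 2.834 μm/a × 8.96 g/cm³ = 25.4 g·m⁻²·a⁻¹
Ordering by g·m⁻²·a⁻¹: copper (25.4) > zinc (20.1)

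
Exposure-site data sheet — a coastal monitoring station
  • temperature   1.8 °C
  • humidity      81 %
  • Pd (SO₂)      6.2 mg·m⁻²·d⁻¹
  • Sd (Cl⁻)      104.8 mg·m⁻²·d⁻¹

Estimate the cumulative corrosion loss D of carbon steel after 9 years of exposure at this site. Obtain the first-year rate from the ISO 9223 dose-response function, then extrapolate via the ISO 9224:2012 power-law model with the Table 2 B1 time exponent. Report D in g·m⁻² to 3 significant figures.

carbon steel: f(T) = +0.150·(T−10) [T≤10 °C] = -1.2300
  sulphur-dioxide contribution → 6.751 μm/a
  chloride contribution → 28.4 μm/a
  total first-year rate 35.15 μm/a
ISO 9224: D(t) = r_corr · t^b with b = 0.523 (carbon steel, B1)
  D(9) = 35.15 × 9^0.523 = 35.15 × 3.156 = 110.9 μm
  Mass loss = 110.9 μm × 7.85 g/cm³ = 870.8 g·m⁻²

D(9) = 871 g·m⁻²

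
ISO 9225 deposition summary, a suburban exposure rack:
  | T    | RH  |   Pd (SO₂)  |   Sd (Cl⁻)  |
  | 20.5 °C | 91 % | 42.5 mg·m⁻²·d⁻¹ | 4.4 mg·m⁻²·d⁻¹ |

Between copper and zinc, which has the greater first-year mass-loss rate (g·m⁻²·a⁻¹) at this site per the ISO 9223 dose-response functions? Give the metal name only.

copper

copper: T>10 °C ⇒ hinge -0.080·(20.5−10) = -0.8400
  Pd branch = 0.0053·Pd^0.26·e^(0.059·RH+f) = 1.302 μm/a
  Cl⁻ term: 0.01025·4.4^0.27·exp(0.036·91+0.049·20.5) = 1.105
  sum: 1.302 + 1.105 → r_corr = 2.407 μm/a
  mass loss = 2.407 μm/a × 8.96 g/cm³ = 21.57 g·m⁻²·a⁻¹
zinc: f(T) = -0.071·(T−10) [T>10 °C] = -0.7455
  Pd branch = 0.0129·Pd^0.44·e^(0.046·RH+f) = 2.095 μm/a
  Cl⁻ term: 0.0175·4.4^0.57·exp(0.008·91+0.085·20.5) = 0.4816
  r_corr = 2.095 + 0.4816 = 2.577 μm/a
  mass loss = 2.577 μm/a × 7.14 g/cm³ = 18.4 g·m⁻²·a⁻¹
Ordering by g·m⁻²·a⁻¹: copper (21.6) > zinc (18.4)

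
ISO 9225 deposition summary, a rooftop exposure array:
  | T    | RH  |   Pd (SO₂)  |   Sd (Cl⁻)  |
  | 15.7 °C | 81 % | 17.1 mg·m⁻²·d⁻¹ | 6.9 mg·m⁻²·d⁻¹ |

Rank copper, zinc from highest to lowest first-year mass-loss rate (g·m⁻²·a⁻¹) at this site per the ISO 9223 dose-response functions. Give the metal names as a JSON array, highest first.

["copper", "zinc"]

copper: T>10 °C ⇒ hinge -0.080·(15.7−10) = -0.4560
  sulphur-dioxide contribution → 0.8362 μm/a
  chloride contribution → 0.6882 μm/a
  ⇒ r_corr(copper) = 1.524 μm/a
  mass loss = 1.524 μm/a × 8.96 g/cm³ = 13.66 g·m⁻²·a⁻¹
zinc: T>10 °C ⇒ hinge -0.071·(15.7−10) = -0.4047
  sulphur-dioxide contribution → 1.246 μm/a
  chloride contribution → 0.3821 μm/a
  total first-year rate 1.628 μm/a
  mass loss = 1.628 μm/a × 7.14 g/cm³ = 11.62 g·m⁻²·a⁻¹
Ordering by g·m⁻²·a⁻¹: copper (13.7) > zinc (11.6)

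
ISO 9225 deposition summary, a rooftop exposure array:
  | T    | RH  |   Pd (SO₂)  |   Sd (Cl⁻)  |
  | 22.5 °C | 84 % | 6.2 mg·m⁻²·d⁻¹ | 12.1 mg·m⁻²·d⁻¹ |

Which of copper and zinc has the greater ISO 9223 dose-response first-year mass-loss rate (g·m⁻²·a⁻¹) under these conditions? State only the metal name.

copper

copper: f(T) = -0.080·(T−10) [T>10 °C] = -1.0000
  Pd branch = 0.0053·Pd^0.26·e^(0.059·RH+f) = 0.445 μm/a
  Sd branch = 0.01025·Sd^0.27·e^(0.036·RH+0.049·T) = 1.245 μm/a
  r_corr = 0.445 + 1.245 = 1.69 μm/a
  mass loss = 1.69 μm/a × 8.96 g/cm³ = 15.14 g·m⁻²·a⁻¹
zinc: temperature factor f = -0.071·(12.5) = -0.8875
  Pd branch = 0.0129·Pd^0.44·e^(0.046·RH+f) = 0.5648 μm/a
  Sd branch = 0.0175·Sd^0.57·e^(0.008·RH+0.085·T) = 0.9609 μm/a
  r_corr = 0.5648 + 0.9609 = 1.526 μm/a
  mass loss = 1.526 μm/a × 7.14 g/cm³ = 10.89 g·m⁻²·a⁻¹
Ordering by g·m⁻²·a⁻¹: copper (15.1) > zinc (10.9)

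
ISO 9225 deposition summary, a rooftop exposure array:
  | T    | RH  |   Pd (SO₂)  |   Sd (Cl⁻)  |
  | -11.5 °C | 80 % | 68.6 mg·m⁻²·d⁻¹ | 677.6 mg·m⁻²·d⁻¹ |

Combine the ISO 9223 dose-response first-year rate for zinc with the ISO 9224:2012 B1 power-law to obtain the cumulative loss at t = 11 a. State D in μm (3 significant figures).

D(11) = 13.8 μm

zinc: f(T) = +0.038·(T−10) [T≤10 °C] = -0.8170
  Pd branch = 0.0129·Pd^0.44·e^(0.046·RH+f) = 1.452 μm/a
  Sd branch = 0.0175·Sd^0.57·e^(0.008·RH+0.085·T) = 0.513 μm/a
  r_corr = 1.452 + 0.513 = 1.965 μm/a
Long-term exponent b (ISO 9224 Table 2, B1) = 0.813
  D(11) = 1.965 × 11^0.813 = 1.965 × 7.025 = 13.8 μm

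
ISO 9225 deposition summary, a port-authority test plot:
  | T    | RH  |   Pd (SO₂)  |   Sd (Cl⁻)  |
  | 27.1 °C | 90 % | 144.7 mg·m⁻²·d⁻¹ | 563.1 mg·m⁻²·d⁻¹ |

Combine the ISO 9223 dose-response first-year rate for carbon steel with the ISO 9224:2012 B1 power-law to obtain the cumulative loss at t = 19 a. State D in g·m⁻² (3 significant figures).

D(19) = 1.30e+04 g·m⁻²

carbon steel: T>10 °C ⇒ hinge -0.054·(27.1−10) = -0.9234
  Pd branch = 1.77·Pd^0.52·e^(0.02·RH+f) = 56.51 μm/a
  Sd branch = 0.102·Sd^0.62·e^(0.033·RH+0.04·T) = 298.3 μm/a
  r_corr = 56.51 + 298.3 = 354.8 μm/a
Power-law: D(19) = r_corr · 19^0.523
  D(19) = 354.8 × 19^0.523 = 354.8 × 4.664 = 1655 μm
  Mass loss = 1655 μm × 7.85 g/cm³ = 1.299e+04 g·m⁻²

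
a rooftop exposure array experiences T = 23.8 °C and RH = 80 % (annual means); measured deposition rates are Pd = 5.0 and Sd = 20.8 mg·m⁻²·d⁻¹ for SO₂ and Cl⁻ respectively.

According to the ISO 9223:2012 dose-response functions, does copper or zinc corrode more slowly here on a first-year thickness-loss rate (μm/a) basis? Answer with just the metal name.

copper

copper: f(T) = -0.080·(T−10) [T>10 °C] = -1.1040
  sulphur-dioxide contribution → 0.2995 μm/a
  chloride contribution → 1.33 μm/a
  ⇒ r_corr(copper) = 1.629 μm/a
zinc: temperature factor f = -0.071·(13.8) = -0.9798
  sulphur-dioxide contribution → 0.3898 μm/a
  chloride contribution → 1.415 μm/a
  ⇒ r_corr(zinc) = 1.805 μm/a
Ordering by μm/a: zinc (1.81) > copper (1.63)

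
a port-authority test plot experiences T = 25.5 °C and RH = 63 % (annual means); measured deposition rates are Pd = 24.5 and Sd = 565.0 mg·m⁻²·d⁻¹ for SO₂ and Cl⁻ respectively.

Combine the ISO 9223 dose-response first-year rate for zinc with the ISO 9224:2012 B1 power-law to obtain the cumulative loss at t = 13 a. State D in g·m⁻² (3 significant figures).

zinc: T>10 °C ⇒ hinge -0.071·(25.5−10) = -1.1005
  Pd branch = 0.0129·Pd^0.44·e^(0.046·RH+f) = 0.318 μm/a
  Sd branch = 0.0175·Sd^0.57·e^(0.008·RH+0.085·T) = 9.374 μm/a
  sum: 0.318 + 9.374 → r_corr = 9.692 μm/a
Long-term exponent b (ISO 9224 Table 2, B1) = 0.813
  D(13) = 9.692 × 13^0.813 = 9.692 × 8.047 = 77.99 μm
  Mass loss = 77.99 μm × 7.14 g/cm³ = 556.9 g·m⁻²

D(13) = 557 g·m⁻²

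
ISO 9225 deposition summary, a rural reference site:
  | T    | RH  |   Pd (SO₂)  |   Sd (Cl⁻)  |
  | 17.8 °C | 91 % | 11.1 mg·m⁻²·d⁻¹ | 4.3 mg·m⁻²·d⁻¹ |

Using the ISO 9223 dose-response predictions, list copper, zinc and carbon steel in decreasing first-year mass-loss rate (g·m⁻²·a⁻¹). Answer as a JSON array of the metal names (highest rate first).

copper: temperature factor f = -0.080·(7.8) = -0.6240
  sulphur-dioxide contribution → 1.14 μm/a
  chloride contribution → 0.9623 μm/a
  ⇒ r_corr(copper) = 2.102 μm/a
  mass loss = 2.102 μm/a × 8.96 g/cm³ = 18.83 g·m⁻²·a⁻¹
zinc: temperature factor f = -0.071·(7.8) = -0.5538
  sulphur-dioxide contribution → 1.406 μm/a
  chloride contribution → 0.3779 μm/a
  total first-year rate 1.784 μm/a
  mass loss = 1.784 μm/a × 7.14 g/cm³ = 12.74 g·m⁻²·a⁻¹
carbon steel: T>10 °C ⇒ hinge -0.054·(17.8−10) = -0.4212
  sulphur-dioxide contribution → 25.06 μm/a
  chloride contribution → 10.35 μm/a
  total first-year rate 35.41 μm/a
  mass loss = 35.41 μm/a × 7.85 g/cm³ = 278 g·m⁻²·a⁻¹
Ordering by g·m⁻²·a⁻¹: carbon steel (278) > copper (18.8) > zinc (12.7)

["carbon steel", "copper", "zinc"]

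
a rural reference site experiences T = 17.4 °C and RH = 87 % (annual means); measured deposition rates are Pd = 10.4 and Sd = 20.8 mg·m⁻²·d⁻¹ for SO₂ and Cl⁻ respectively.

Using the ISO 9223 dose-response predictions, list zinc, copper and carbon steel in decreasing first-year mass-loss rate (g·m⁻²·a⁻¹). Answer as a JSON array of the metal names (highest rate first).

zinc: T>10 °C ⇒ hinge -0.071·(17.4−10) = -0.5254
  SO₂ term: 0.0129·10.4^0.44·exp(0.046·87-0.5254) = 1.169
  Cl⁻ term: 0.0175·20.8^0.57·exp(0.008·87+0.085·17.4) = 0.8688
  r_corr = 1.169 + 0.8688 = 2.038 μm/a
  mass loss = 2.038 μm/a × 7.14 g/cm³ = 14.55 g·m⁻²·a⁻¹
copper: T>10 °C ⇒ hinge -0.080·(17.4−10) = -0.5920
  SO₂ term: 0.0053·10.4^0.26·exp(0.059·87-0.5920) = 0.9138
  Sd branch = 0.01025·Sd^0.27·e^(0.036·RH+0.049·T) = 1.251 μm/a
  r_corr = 0.9138 + 1.251 = 2.164 μm/a
  mass loss = 2.164 μm/a × 8.96 g/cm³ = 19.39 g·m⁻²·a⁻¹
carbon steel: f(T) = -0.054·(T−10) [T>10 °C] = -0.3996
  Pd branch = 1.77·Pd^0.52·e^(0.02·RH+f) = 22.85 μm/a
  Sd branch = 0.102·Sd^0.62·e^(0.033·RH+0.04·T) = 23.71 μm/a
  r_corr = 22.85 + 23.71 = 46.56 μm/a
  mass loss = 46.56 μm/a × 7.85 g/cm³ = 365.5 g·m⁻²·a⁻¹
Ordering by g·m⁻²·a⁻¹: carbon steel (366) > copper (19.4) > zinc (14.6)

["carbon steel", "copper", "zinc"]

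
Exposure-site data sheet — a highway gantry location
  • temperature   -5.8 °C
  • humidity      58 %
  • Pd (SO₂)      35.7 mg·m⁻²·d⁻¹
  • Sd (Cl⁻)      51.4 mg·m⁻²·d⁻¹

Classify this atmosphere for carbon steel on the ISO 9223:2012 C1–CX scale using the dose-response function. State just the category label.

carbon steel: f(T) = +0.150·(T−10) [T≤10 °C] = -2.3700
  SO₂ term: 1.77·35.7^0.52·exp(0.02·58-2.3700) = 3.387
  Cl⁻ term: 0.102·51.4^0.62·exp(0.033·58+0.04·-5.8) = 6.308
  r_corr = 3.387 + 6.308 = 9.695 μm/a
Category bounds: 1.3…25 μm/a bracket r_corr ⇒ C2

C2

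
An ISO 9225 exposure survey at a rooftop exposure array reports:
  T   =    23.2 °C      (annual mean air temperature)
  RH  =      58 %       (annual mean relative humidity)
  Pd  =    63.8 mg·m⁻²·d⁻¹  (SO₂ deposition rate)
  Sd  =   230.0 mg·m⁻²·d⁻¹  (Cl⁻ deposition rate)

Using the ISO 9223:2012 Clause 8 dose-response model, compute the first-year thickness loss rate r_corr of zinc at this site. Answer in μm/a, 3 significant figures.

zinc: T>10 °C ⇒ hinge -0.071·(23.2−10) = -0.9372
  SO₂ term: 0.0129·63.8^0.44·exp(0.046·58-0.9372) = 0.4533
  Sd branch = 0.0175·Sd^0.57·e^(0.008·RH+0.085·T) = 4.438 μm/a
  r_corr = 0.4533 + 4.438 = 4.891 μm/a

r_corr = 4.89 μm/a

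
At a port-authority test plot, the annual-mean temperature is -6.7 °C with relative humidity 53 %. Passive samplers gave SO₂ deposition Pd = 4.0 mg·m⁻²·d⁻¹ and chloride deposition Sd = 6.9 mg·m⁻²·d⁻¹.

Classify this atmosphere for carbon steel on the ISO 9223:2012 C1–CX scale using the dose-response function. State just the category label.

carbon steel: temperature factor f = +0.150·(-16.7) = -2.5050
  Pd branch = 1.77·Pd^0.52·e^(0.02·RH+f) = 0.858 μm/a
  Cl⁻ term: 0.102·6.9^0.62·exp(0.033·53+0.04·-6.7) = 1.486
  r_corr = 0.858 + 1.486 = 2.344 μm/a
ISO 9223 Table 2 (carbon steel): 1.3 < 2.34 ≤ 25 μm/a ⇒ C2

C2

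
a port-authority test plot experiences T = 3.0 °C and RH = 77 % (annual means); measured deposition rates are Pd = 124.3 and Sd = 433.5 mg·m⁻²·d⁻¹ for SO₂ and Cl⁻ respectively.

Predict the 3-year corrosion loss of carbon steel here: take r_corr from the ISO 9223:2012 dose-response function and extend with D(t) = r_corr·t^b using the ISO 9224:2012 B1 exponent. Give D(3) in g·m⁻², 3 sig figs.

D(3) = 1.37e+03 g·m⁻²

carbon steel: T≤10 °C ⇒ hinge +0.150·(3.0−10) = -1.0500
  Pd branch = 1.77·Pd^0.52·e^(0.02·RH+f) = 35.47 μm/a
  Sd branch = 0.102·Sd^0.62·e^(0.033·RH+0.04·T) = 62.98 μm/a
  sum: 35.47 + 62.98 → r_corr = 98.45 μm/a
Power-law: D(3) = r_corr · 3^0.523
  D(3) = 98.45 × 3^0.523 = 98.45 × 1.776 = 174.9 μm
  Mass loss = 174.9 μm × 7.85 g/cm³ = 1373 g·m⁻²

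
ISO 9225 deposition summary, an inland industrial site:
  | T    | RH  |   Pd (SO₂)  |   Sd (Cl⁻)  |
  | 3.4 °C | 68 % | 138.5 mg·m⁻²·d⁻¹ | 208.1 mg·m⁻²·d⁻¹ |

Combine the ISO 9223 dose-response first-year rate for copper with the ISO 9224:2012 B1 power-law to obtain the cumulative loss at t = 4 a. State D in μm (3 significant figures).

copper: temperature factor f = +0.126·(-6.6) = -0.8316
  sulphur-dioxide contribution → 0.4595 μm/a
  chloride contribution → 0.5918 μm/a
  total first-year rate 1.051 μm/a
ISO 9224: D(t) = r_corr · t^b with b = 0.667 (copper, B1)
  D(4) = 1.051 × 4^0.667 = 1.051 × 2.521 = 2.65 μm

D(4) = 2.65 μm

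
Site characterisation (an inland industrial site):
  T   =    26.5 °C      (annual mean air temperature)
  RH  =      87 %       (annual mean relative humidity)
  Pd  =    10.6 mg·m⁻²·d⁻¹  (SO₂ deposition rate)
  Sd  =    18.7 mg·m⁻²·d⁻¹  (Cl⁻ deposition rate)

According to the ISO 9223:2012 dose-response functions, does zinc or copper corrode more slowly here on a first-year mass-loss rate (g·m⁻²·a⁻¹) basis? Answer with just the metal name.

zinc

zinc: temperature factor f = -0.071·(16.5) = -1.1715
  Pd branch = 0.0129·Pd^0.44·e^(0.046·RH+f) = 0.618 μm/a
  Cl⁻ term: 0.0175·18.7^0.57·exp(0.008·87+0.085·26.5) = 1.772
  sum: 0.618 + 1.772 → r_corr = 2.39 μm/a
  mass loss = 2.39 μm/a × 7.14 g/cm³ = 17.07 g·m⁻²·a⁻¹
copper: f(T) = -0.080·(T−10) [T>10 °C] = -1.3200
  Pd branch = 0.0053·Pd^0.26·e^(0.059·RH+f) = 0.4434 μm/a
  Cl⁻ term: 0.01025·18.7^0.27·exp(0.036·87+0.049·26.5) = 1.898
  r_corr = 0.4434 + 1.898 = 2.341 μm/a
  mass loss = 2.341 μm/a × 8.96 g/cm³ = 20.98 g·m⁻²·a⁻¹
Ordering by g·m⁻²·a⁻¹: copper (21) > zinc (17.1)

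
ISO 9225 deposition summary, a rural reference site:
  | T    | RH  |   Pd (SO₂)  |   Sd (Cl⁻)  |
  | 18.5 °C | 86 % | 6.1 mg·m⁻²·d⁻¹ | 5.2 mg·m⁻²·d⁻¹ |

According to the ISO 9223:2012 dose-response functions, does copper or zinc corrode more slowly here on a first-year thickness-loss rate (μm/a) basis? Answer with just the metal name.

copper: T>10 °C ⇒ hinge -0.080·(18.5−10) = -0.6800
  Pd branch = 0.0053·Pd^0.26·e^(0.059·RH+f) = 0.6867 μm/a
  Cl⁻ term: 0.01025·5.2^0.27·exp(0.036·86+0.049·18.5) = 0.8756
  sum: 0.6867 + 0.8756 → r_corr = 1.562 μm/a
zinc: temperature factor f = -0.071·(8.5) = -0.6035
  Pd branch = 0.0129·Pd^0.44·e^(0.046·RH+f) = 0.8168 μm/a
  Sd branch = 0.0175·Sd^0.57·e^(0.008·RH+0.085·T) = 0.4294 μm/a
  sum: 0.8168 + 0.4294 → r_corr = 1.246 μm/a
Ordering by μm/a: copper (1.56) > zinc (1.25)

zinc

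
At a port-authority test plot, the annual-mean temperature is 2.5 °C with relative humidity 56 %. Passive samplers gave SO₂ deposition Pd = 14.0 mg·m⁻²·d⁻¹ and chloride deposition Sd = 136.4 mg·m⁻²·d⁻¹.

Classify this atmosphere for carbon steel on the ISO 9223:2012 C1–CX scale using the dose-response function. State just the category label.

C2

carbon steel: temperature factor f = +0.150·(-7.5) = -1.1250
  Pd branch = 1.77·Pd^0.52·e^(0.02·RH+f) = 6.947 μm/a
  Cl⁻ term: 0.102·136.4^0.62·exp(0.033·56+0.04·2.5) = 15.07
  r_corr = 6.947 + 15.07 = 22.02 μm/a
22 μm/a falls in (1.3, 25] for carbon steel → category C2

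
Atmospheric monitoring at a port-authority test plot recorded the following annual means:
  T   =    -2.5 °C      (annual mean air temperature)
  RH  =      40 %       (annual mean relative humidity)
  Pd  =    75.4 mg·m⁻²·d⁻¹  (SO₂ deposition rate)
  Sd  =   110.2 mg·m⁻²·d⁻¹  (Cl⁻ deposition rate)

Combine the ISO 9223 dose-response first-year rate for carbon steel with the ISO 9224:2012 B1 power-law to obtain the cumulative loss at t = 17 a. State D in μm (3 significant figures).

carbon steel: T≤10 °C ⇒ hinge +0.150·(-2.5−10) = -1.8750
  SO₂ term: 1.77·75.4^0.52·exp(0.02·40-1.8750) = 5.719
  Sd branch = 0.102·Sd^0.62·e^(0.033·RH+0.04·T) = 6.377 μm/a
  r_corr = 5.719 + 6.377 = 12.1 μm/a
Power-law: D(17) = r_corr · 17^0.523
  D(17) = 12.1 × 17^0.523 = 12.1 × 4.401 = 53.23 μm

D(17) = 53.2 μm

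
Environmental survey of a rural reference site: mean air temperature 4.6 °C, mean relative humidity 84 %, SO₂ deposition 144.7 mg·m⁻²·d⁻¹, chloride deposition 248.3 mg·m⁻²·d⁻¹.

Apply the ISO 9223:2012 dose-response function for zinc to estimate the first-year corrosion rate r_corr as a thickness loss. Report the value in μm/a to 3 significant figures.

zinc: T≤10 °C ⇒ hinge +0.038·(4.6−10) = -0.2052
  SO₂ term: 0.0129·144.7^0.44·exp(0.046·84-0.2052) = 4.469
  Cl⁻ term: 0.0175·248.3^0.57·exp(0.008·84+0.085·4.6) = 1.174
  sum: 4.469 + 1.174 → r_corr = 5.643 μm/a

r_corr = 5.64 μm/a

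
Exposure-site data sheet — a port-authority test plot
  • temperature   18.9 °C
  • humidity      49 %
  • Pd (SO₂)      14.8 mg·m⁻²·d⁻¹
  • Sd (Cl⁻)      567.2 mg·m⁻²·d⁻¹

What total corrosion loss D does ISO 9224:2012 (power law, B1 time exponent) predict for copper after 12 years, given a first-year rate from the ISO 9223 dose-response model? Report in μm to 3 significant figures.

copper: f(T) = -0.080·(T−10) [T>10 °C] = -0.7120
  SO₂ term: 0.0053·14.8^0.26·exp(0.059·49-0.7120) = 0.09438
  Cl⁻ term: 0.01025·567.2^0.27·exp(0.036·49+0.049·18.9) = 0.8366
  r_corr = 0.09438 + 0.8366 = 0.931 μm/a
Long-term exponent b (ISO 9224 Table 2, B1) = 0.667
  D(12) = 0.931 × 12^0.667 = 0.931 × 5.246 = 4.884 μm

D(12) = 4.88 μm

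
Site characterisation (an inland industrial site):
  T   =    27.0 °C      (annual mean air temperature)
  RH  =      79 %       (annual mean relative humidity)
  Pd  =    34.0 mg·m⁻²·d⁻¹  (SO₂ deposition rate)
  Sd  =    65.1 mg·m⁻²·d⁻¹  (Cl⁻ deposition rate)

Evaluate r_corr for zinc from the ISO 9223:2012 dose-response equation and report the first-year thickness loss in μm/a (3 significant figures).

r_corr = 4.22 μm/a

zinc: temperature factor f = -0.071·(17.0) = -1.2070
  Pd branch = 0.0129·Pd^0.44·e^(0.046·RH+f) = 0.6894 μm/a
  Cl⁻ term: 0.0175·65.1^0.57·exp(0.008·79+0.085·27.0) = 3.531
  sum: 0.6894 + 3.531 → r_corr = 4.221 μm/a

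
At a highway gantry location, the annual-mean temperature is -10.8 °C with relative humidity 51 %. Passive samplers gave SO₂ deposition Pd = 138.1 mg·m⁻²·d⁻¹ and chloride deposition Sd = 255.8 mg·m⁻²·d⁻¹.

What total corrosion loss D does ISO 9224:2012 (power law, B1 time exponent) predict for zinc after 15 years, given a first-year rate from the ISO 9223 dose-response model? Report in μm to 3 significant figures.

zinc: T≤10 °C ⇒ hinge +0.038·(-10.8−10) = -0.7904
  sulphur-dioxide contribution → 0.5344 μm/a
  chloride contribution → 0.2478 μm/a
  total first-year rate 0.7822 μm/a
ISO 9224: D(t) = r_corr · t^b with b = 0.813 (zinc, B1)
  D(15) = 0.7822 × 15^0.813 = 0.7822 × 9.04 = 7.071 μm

D(15) = 7.07 μm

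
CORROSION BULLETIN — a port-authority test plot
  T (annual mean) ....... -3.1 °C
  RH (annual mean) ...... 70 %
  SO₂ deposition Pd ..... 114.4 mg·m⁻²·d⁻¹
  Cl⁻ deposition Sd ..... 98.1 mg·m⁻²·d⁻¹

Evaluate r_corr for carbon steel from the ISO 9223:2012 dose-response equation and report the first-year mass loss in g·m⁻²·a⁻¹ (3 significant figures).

r_corr = 215 g·m⁻²·a⁻¹

carbon steel: f(T) = +0.150·(T−10) [T≤10 °C] = -1.9650
  sulphur-dioxide contribution → 11.83 μm/a
  chloride contribution → 15.59 μm/a
  total first-year rate 27.42 μm/a
Convert to mass loss: 27.42 μm/a × 7.85 g/cm³ = 215.2 g·m⁻²·a⁻¹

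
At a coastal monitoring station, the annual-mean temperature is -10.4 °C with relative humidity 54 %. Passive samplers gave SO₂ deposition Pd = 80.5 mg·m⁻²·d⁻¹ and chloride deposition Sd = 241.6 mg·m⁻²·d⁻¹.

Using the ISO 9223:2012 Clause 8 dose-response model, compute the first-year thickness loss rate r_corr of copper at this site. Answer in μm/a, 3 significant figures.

copper: f(T) = +0.126·(T−10) [T≤10 °C] = -2.5704
  Pd branch = 0.0053·Pd^0.26·e^(0.059·RH+f) = 0.0307 μm/a
  Cl⁻ term: 0.01025·241.6^0.27·exp(0.036·54+0.049·-10.4) = 0.1893
  sum: 0.0307 + 0.1893 → r_corr = 0.22 μm/a

r_corr = 0.220 μm/a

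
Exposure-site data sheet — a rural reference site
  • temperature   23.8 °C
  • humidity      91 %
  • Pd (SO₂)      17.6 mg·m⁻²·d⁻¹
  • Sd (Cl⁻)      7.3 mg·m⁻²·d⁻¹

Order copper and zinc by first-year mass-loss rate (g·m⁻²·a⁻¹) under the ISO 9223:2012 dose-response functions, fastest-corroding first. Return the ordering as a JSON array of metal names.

copper: temperature factor f = -0.080·(13.8) = -1.1040
  Pd branch = 0.0053·Pd^0.26·e^(0.059·RH+f) = 0.795 μm/a
  Sd branch = 0.01025·Sd^0.27·e^(0.036·RH+0.049·T) = 1.49 μm/a
  r_corr = 0.795 + 1.49 = 2.285 μm/a
  mass loss = 2.285 μm/a × 8.96 g/cm³ = 20.47 g·m⁻²·a⁻¹
zinc: T>10 °C ⇒ hinge -0.071·(23.8−10) = -0.9798
  Pd branch = 0.0129·Pd^0.44·e^(0.046·RH+f) = 1.125 μm/a
  Cl⁻ term: 0.0175·7.3^0.57·exp(0.008·91+0.085·23.8) = 0.8509
  sum: 1.125 + 0.8509 → r_corr = 1.976 μm/a
  mass loss = 1.976 μm/a × 7.14 g/cm³ = 14.11 g·m⁻²·a⁻¹
Ordering by g·m⁻²·a⁻¹: copper (20.5) > zinc (14.1)

["copper", "zinc"]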